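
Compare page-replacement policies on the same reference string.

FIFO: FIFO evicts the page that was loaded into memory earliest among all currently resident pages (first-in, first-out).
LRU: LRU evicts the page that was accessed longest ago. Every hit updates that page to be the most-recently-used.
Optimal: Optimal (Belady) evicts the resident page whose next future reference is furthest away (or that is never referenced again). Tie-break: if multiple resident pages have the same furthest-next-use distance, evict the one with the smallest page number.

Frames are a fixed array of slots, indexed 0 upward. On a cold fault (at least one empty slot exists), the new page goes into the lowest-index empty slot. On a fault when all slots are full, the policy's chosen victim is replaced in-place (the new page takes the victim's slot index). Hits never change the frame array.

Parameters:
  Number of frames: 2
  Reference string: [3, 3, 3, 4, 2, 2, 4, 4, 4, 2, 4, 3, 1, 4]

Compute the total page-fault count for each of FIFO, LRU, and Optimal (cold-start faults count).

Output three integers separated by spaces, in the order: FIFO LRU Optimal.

--- FIFO ---
  step 0: ref 3 -> FAULT, frames=[3,-] (faults so far: 1)
  step 1: ref 3 -> HIT, frames=[3,-] (faults so far: 1)
  step 2: ref 3 -> HIT, frames=[3,-] (faults so far: 1)
  step 3: ref 4 -> FAULT, frames=[3,4] (faults so far: 2)
  step 4: ref 2 -> FAULT, evict 3, frames=[2,4] (faults so far: 3)
  step 5: ref 2 -> HIT, frames=[2,4] (faults so far: 3)
  step 6: ref 4 -> HIT, frames=[2,4] (faults so far: 3)
  step 7: ref 4 -> HIT, frames=[2,4] (faults so far: 3)
  step 8: ref 4 -> HIT, frames=[2,4] (faults so far: 3)
  step 9: ref 2 -> HIT, frames=[2,4] (faults so far: 3)
  step 10: ref 4 -> HIT, frames=[2,4] (faults so far: 3)
  step 11: ref 3 -> FAULT, evict 4, frames=[2,3] (faults so far: 4)
  step 12: ref 1 -> FAULT, evict 2, frames=[1,3] (faults so far: 5)
  step 13: ref 4 -> FAULT, evict 3, frames=[1,4] (faults so far: 6)
  FIFO total faults: 6
--- LRU ---
  step 0: ref 3 -> FAULT, frames=[3,-] (faults so far: 1)
  step 1: ref 3 -> HIT, frames=[3,-] (faults so far: 1)
  step 2: ref 3 -> HIT, frames=[3,-] (faults so far: 1)
  step 3: ref 4 -> FAULT, frames=[3,4] (faults so far: 2)
  step 4: ref 2 -> FAULT, evict 3, frames=[2,4] (faults so far: 3)
  step 5: ref 2 -> HIT, frames=[2,4] (faults so far: 3)
  step 6: ref 4 -> HIT, frames=[2,4] (faults so far: 3)
  step 7: ref 4 -> HIT, frames=[2,4] (faults so far: 3)
  step 8: ref 4 -> HIT, frames=[2,4] (faults so far: 3)
  step 9: ref 2 -> HIT, frames=[2,4] (faults so far: 3)
  step 10: ref 4 -> HIT, frames=[2,4] (faults so far: 3)
  step 11: ref 3 -> FAULT, evict 2, frames=[3,4] (faults so far: 4)
  step 12: ref 1 -> FAULT, evict 4, frames=[3,1] (faults so far: 5)
  step 13: ref 4 -> FAULT, evict 3, frames=[4,1] (faults so far: 6)
  LRU total faults: 6
--- Optimal ---
  step 0: ref 3 -> FAULT, frames=[3,-] (faults so far: 1)
  step 1: ref 3 -> HIT, frames=[3,-] (faults so far: 1)
  step 2: ref 3 -> HIT, frames=[3,-] (faults so far: 1)
  step 3: ref 4 -> FAULT, frames=[3,4] (faults so far: 2)
  step 4: ref 2 -> FAULT, evict 3, frames=[2,4] (faults so far: 3)
  step 5: ref 2 -> HIT, frames=[2,4] (faults so far: 3)
  step 6: ref 4 -> HIT, frames=[2,4] (faults so far: 3)
  step 7: ref 4 -> HIT, frames=[2,4] (faults so far: 3)
  step 8: ref 4 -> HIT, frames=[2,4] (faults so far: 3)
  step 9: ref 2 -> HIT, frames=[2,4] (faults so far: 3)
  step 10: ref 4 -> HIT, frames=[2,4] (faults so far: 3)
  step 11: ref 3 -> FAULT, evict 2, frames=[3,4] (faults so far: 4)
  step 12: ref 1 -> FAULT, evict 3, frames=[1,4] (faults so far: 5)
  step 13: ref 4 -> HIT, frames=[1,4] (faults so far: 5)
  Optimal total faults: 5

Answer: 6 6 5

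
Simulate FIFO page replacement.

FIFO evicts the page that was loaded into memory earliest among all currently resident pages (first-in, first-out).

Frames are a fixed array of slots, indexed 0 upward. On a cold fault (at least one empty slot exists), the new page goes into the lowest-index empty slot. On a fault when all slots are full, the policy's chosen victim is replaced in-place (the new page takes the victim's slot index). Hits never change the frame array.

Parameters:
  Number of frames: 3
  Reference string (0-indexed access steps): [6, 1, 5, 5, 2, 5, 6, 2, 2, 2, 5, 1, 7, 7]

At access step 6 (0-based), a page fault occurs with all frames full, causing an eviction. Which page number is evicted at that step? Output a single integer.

Step 0: ref 6 -> FAULT, frames=[6,-,-]
Step 1: ref 1 -> FAULT, frames=[6,1,-]
Step 2: ref 5 -> FAULT, frames=[6,1,5]
Step 3: ref 5 -> HIT, frames=[6,1,5]
Step 4: ref 2 -> FAULT, evict 6, frames=[2,1,5]
Step 5: ref 5 -> HIT, frames=[2,1,5]
Step 6: ref 6 -> FAULT, evict 1, frames=[2,6,5]
At step 6: evicted page 1

Answer: 1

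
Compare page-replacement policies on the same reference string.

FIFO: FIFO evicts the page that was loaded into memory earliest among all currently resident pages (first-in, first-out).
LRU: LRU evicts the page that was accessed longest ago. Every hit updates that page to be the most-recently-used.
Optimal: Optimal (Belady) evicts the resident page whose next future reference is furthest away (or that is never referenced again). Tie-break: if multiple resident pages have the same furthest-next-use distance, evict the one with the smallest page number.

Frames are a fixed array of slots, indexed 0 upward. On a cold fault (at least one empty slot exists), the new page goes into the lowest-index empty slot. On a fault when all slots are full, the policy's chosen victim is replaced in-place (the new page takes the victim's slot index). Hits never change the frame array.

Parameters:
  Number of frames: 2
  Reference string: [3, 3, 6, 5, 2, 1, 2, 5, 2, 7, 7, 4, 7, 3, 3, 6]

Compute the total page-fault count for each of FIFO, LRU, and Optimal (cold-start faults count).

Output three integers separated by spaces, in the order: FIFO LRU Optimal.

Answer: 11 10 10

Derivation:
--- FIFO ---
  step 0: ref 3 -> FAULT, frames=[3,-] (faults so far: 1)
  step 1: ref 3 -> HIT, frames=[3,-] (faults so far: 1)
  step 2: ref 6 -> FAULT, frames=[3,6] (faults so far: 2)
  step 3: ref 5 -> FAULT, evict 3, frames=[5,6] (faults so far: 3)
  step 4: ref 2 -> FAULT, evict 6, frames=[5,2] (faults so far: 4)
  step 5: ref 1 -> FAULT, evict 5, frames=[1,2] (faults so far: 5)
  step 6: ref 2 -> HIT, frames=[1,2] (faults so far: 5)
  step 7: ref 5 -> FAULT, evict 2, frames=[1,5] (faults so far: 6)
  step 8: ref 2 -> FAULT, evict 1, frames=[2,5] (faults so far: 7)
  step 9: ref 7 -> FAULT, evict 5, frames=[2,7] (faults so far: 8)
  step 10: ref 7 -> HIT, frames=[2,7] (faults so far: 8)
  step 11: ref 4 -> FAULT, evict 2, frames=[4,7] (faults so far: 9)
  step 12: ref 7 -> HIT, frames=[4,7] (faults so far: 9)
  step 13: ref 3 -> FAULT, evict 7, frames=[4,3] (faults so far: 10)
  step 14: ref 3 -> HIT, frames=[4,3] (faults so far: 10)
  step 15: ref 6 -> FAULT, evict 4, frames=[6,3] (faults so far: 11)
  FIFO total faults: 11
--- LRU ---
  step 0: ref 3 -> FAULT, frames=[3,-] (faults so far: 1)
  step 1: ref 3 -> HIT, frames=[3,-] (faults so far: 1)
  step 2: ref 6 -> FAULT, frames=[3,6] (faults so far: 2)
  step 3: ref 5 -> FAULT, evict 3, frames=[5,6] (faults so far: 3)
  step 4: ref 2 -> FAULT, evict 6, frames=[5,2] (faults so far: 4)
  step 5: ref 1 -> FAULT, evict 5, frames=[1,2] (faults so far: 5)
  step 6: ref 2 -> HIT, frames=[1,2] (faults so far: 5)
  step 7: ref 5 -> FAULT, evict 1, frames=[5,2] (faults so far: 6)
  step 8: ref 2 -> HIT, frames=[5,2] (faults so far: 6)
  step 9: ref 7 -> FAULT, evict 5, frames=[7,2] (faults so far: 7)
  step 10: ref 7 -> HIT, frames=[7,2] (faults so far: 7)
  step 11: ref 4 -> FAULT, evict 2, frames=[7,4] (faults so far: 8)
  step 12: ref 7 -> HIT, frames=[7,4] (faults so far: 8)
  step 13: ref 3 -> FAULT, evict 4, frames=[7,3] (faults so far: 9)
  step 14: ref 3 -> HIT, frames=[7,3] (faults so far: 9)
  step 15: ref 6 -> FAULT, evict 7, frames=[6,3] (faults so far: 10)
  LRU total faults: 10
--- Optimal ---
  step 0: ref 3 -> FAULT, frames=[3,-] (faults so far: 1)
  step 1: ref 3 -> HIT, frames=[3,-] (faults so far: 1)
  step 2: ref 6 -> FAULT, frames=[3,6] (faults so far: 2)
  step 3: ref 5 -> FAULT, evict 6, frames=[3,5] (faults so far: 3)
  step 4: ref 2 -> FAULT, evict 3, frames=[2,5] (faults so far: 4)
  step 5: ref 1 -> FAULT, evict 5, frames=[2,1] (faults so far: 5)
  step 6: ref 2 -> HIT, frames=[2,1] (faults so far: 5)
  step 7: ref 5 -> FAULT, evict 1, frames=[2,5] (faults so far: 6)
  step 8: ref 2 -> HIT, frames=[2,5] (faults so far: 6)
  step 9: ref 7 -> FAULT, evict 2, frames=[7,5] (faults so far: 7)
  step 10: ref 7 -> HIT, frames=[7,5] (faults so far: 7)
  step 11: ref 4 -> FAULT, evict 5, frames=[7,4] (faults so far: 8)
  step 12: ref 7 -> HIT, frames=[7,4] (faults so far: 8)
  step 13: ref 3 -> FAULT, evict 4, frames=[7,3] (faults so far: 9)
  step 14: ref 3 -> HIT, frames=[7,3] (faults so far: 9)
  step 15: ref 6 -> FAULT, evict 3, frames=[7,6] (faults so far: 10)
  Optimal total faults: 10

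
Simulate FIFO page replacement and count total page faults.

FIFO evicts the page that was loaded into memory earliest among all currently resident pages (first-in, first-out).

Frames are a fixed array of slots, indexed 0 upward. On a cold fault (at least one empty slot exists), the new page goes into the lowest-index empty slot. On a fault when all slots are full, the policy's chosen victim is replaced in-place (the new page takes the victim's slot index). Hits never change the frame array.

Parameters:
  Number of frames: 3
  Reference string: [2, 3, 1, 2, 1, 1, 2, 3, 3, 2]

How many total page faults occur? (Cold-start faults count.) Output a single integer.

Answer: 3

Derivation:
Step 0: ref 2 → FAULT, frames=[2,-,-]
Step 1: ref 3 → FAULT, frames=[2,3,-]
Step 2: ref 1 → FAULT, frames=[2,3,1]
Step 3: ref 2 → HIT, frames=[2,3,1]
Step 4: ref 1 → HIT, frames=[2,3,1]
Step 5: ref 1 → HIT, frames=[2,3,1]
Step 6: ref 2 → HIT, frames=[2,3,1]
Step 7: ref 3 → HIT, frames=[2,3,1]
Step 8: ref 3 → HIT, frames=[2,3,1]
Step 9: ref 2 → HIT, frames=[2,3,1]
Total faults: 3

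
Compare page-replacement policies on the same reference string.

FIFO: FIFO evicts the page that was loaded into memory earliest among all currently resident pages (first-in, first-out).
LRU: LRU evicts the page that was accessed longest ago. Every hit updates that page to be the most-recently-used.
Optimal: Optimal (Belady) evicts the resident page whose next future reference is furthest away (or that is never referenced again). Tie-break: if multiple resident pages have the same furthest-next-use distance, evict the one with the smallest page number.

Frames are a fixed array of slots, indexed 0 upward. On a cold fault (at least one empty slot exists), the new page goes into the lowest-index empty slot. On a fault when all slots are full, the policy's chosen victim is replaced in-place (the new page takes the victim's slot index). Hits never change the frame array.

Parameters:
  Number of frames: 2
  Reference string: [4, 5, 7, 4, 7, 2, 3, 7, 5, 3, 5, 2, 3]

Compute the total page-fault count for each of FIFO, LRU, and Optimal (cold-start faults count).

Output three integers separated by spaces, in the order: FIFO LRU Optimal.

Answer: 10 11 7

Derivation:
--- FIFO ---
  step 0: ref 4 -> FAULT, frames=[4,-] (faults so far: 1)
  step 1: ref 5 -> FAULT, frames=[4,5] (faults so far: 2)
  step 2: ref 7 -> FAULT, evict 4, frames=[7,5] (faults so far: 3)
  step 3: ref 4 -> FAULT, evict 5, frames=[7,4] (faults so far: 4)
  step 4: ref 7 -> HIT, frames=[7,4] (faults so far: 4)
  step 5: ref 2 -> FAULT, evict 7, frames=[2,4] (faults so far: 5)
  step 6: ref 3 -> FAULT, evict 4, frames=[2,3] (faults so far: 6)
  step 7: ref 7 -> FAULT, evict 2, frames=[7,3] (faults so far: 7)
  step 8: ref 5 -> FAULT, evict 3, frames=[7,5] (faults so far: 8)
  step 9: ref 3 -> FAULT, evict 7, frames=[3,5] (faults so far: 9)
  step 10: ref 5 -> HIT, frames=[3,5] (faults so far: 9)
  step 11: ref 2 -> FAULT, evict 5, frames=[3,2] (faults so far: 10)
  step 12: ref 3 -> HIT, frames=[3,2] (faults so far: 10)
  FIFO total faults: 10
--- LRU ---
  step 0: ref 4 -> FAULT, frames=[4,-] (faults so far: 1)
  step 1: ref 5 -> FAULT, frames=[4,5] (faults so far: 2)
  step 2: ref 7 -> FAULT, evict 4, frames=[7,5] (faults so far: 3)
  step 3: ref 4 -> FAULT, evict 5, frames=[7,4] (faults so far: 4)
  step 4: ref 7 -> HIT, frames=[7,4] (faults so far: 4)
  step 5: ref 2 -> FAULT, evict 4, frames=[7,2] (faults so far: 5)
  step 6: ref 3 -> FAULT, evict 7, frames=[3,2] (faults so far: 6)
  step 7: ref 7 -> FAULT, evict 2, frames=[3,7] (faults so far: 7)
  step 8: ref 5 -> FAULT, evict 3, frames=[5,7] (faults so far: 8)
  step 9: ref 3 -> FAULT, evict 7, frames=[5,3] (faults so far: 9)
  step 10: ref 5 -> HIT, frames=[5,3] (faults so far: 9)
  step 11: ref 2 -> FAULT, evict 3, frames=[5,2] (faults so far: 10)
  step 12: ref 3 -> FAULT, evict 5, frames=[3,2] (faults so far: 11)
  LRU total faults: 11
--- Optimal ---
  step 0: ref 4 -> FAULT, frames=[4,-] (faults so far: 1)
  step 1: ref 5 -> FAULT, frames=[4,5] (faults so far: 2)
  step 2: ref 7 -> FAULT, evict 5, frames=[4,7] (faults so far: 3)
  step 3: ref 4 -> HIT, frames=[4,7] (faults so far: 3)
  step 4: ref 7 -> HIT, frames=[4,7] (faults so far: 3)
  step 5: ref 2 -> FAULT, evict 4, frames=[2,7] (faults so far: 4)
  step 6: ref 3 -> FAULT, evict 2, frames=[3,7] (faults so far: 5)
  step 7: ref 7 -> HIT, frames=[3,7] (faults so far: 5)
  step 8: ref 5 -> FAULT, evict 7, frames=[3,5] (faults so far: 6)
  step 9: ref 3 -> HIT, frames=[3,5] (faults so far: 6)
  step 10: ref 5 -> HIT, frames=[3,5] (faults so far: 6)
  step 11: ref 2 -> FAULT, evict 5, frames=[3,2] (faults so far: 7)
  step 12: ref 3 -> HIT, frames=[3,2] (faults so far: 7)
  Optimal total faults: 7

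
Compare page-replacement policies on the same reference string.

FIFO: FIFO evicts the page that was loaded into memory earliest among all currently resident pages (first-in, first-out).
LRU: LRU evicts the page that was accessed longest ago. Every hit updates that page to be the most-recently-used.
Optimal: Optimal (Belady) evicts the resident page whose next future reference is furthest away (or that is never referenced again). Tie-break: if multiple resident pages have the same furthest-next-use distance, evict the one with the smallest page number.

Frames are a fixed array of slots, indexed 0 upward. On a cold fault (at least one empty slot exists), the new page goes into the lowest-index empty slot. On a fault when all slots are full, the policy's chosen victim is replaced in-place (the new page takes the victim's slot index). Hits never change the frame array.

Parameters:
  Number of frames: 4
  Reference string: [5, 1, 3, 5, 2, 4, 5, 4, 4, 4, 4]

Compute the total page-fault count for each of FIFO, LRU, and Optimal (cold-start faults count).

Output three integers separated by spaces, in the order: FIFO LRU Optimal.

--- FIFO ---
  step 0: ref 5 -> FAULT, frames=[5,-,-,-] (faults so far: 1)
  step 1: ref 1 -> FAULT, frames=[5,1,-,-] (faults so far: 2)
  step 2: ref 3 -> FAULT, frames=[5,1,3,-] (faults so far: 3)
  step 3: ref 5 -> HIT, frames=[5,1,3,-] (faults so far: 3)
  step 4: ref 2 -> FAULT, frames=[5,1,3,2] (faults so far: 4)
  step 5: ref 4 -> FAULT, evict 5, frames=[4,1,3,2] (faults so far: 5)
  step 6: ref 5 -> FAULT, evict 1, frames=[4,5,3,2] (faults so far: 6)
  step 7: ref 4 -> HIT, frames=[4,5,3,2] (faults so far: 6)
  step 8: ref 4 -> HIT, frames=[4,5,3,2] (faults so far: 6)
  step 9: ref 4 -> HIT, frames=[4,5,3,2] (faults so far: 6)
  step 10: ref 4 -> HIT, frames=[4,5,3,2] (faults so far: 6)
  FIFO total faults: 6
--- LRU ---
  step 0: ref 5 -> FAULT, frames=[5,-,-,-] (faults so far: 1)
  step 1: ref 1 -> FAULT, frames=[5,1,-,-] (faults so far: 2)
  step 2: ref 3 -> FAULT, frames=[5,1,3,-] (faults so far: 3)
  step 3: ref 5 -> HIT, frames=[5,1,3,-] (faults so far: 3)
  step 4: ref 2 -> FAULT, frames=[5,1,3,2] (faults so far: 4)
  step 5: ref 4 -> FAULT, evict 1, frames=[5,4,3,2] (faults so far: 5)
  step 6: ref 5 -> HIT, frames=[5,4,3,2] (faults so far: 5)
  step 7: ref 4 -> HIT, frames=[5,4,3,2] (faults so far: 5)
  step 8: ref 4 -> HIT, frames=[5,4,3,2] (faults so far: 5)
  step 9: ref 4 -> HIT, frames=[5,4,3,2] (faults so far: 5)
  step 10: ref 4 -> HIT, frames=[5,4,3,2] (faults so far: 5)
  LRU total faults: 5
--- Optimal ---
  step 0: ref 5 -> FAULT, frames=[5,-,-,-] (faults so far: 1)
  step 1: ref 1 -> FAULT, frames=[5,1,-,-] (faults so far: 2)
  step 2: ref 3 -> FAULT, frames=[5,1,3,-] (faults so far: 3)
  step 3: ref 5 -> HIT, frames=[5,1,3,-] (faults so far: 3)
  step 4: ref 2 -> FAULT, frames=[5,1,3,2] (faults so far: 4)
  step 5: ref 4 -> FAULT, evict 1, frames=[5,4,3,2] (faults so far: 5)
  step 6: ref 5 -> HIT, frames=[5,4,3,2] (faults so far: 5)
  step 7: ref 4 -> HIT, frames=[5,4,3,2] (faults so far: 5)
  step 8: ref 4 -> HIT, frames=[5,4,3,2] (faults so far: 5)
  step 9: ref 4 -> HIT, frames=[5,4,3,2] (faults so far: 5)
  step 10: ref 4 -> HIT, frames=[5,4,3,2] (faults so far: 5)
  Optimal total faults: 5

Answer: 6 5 5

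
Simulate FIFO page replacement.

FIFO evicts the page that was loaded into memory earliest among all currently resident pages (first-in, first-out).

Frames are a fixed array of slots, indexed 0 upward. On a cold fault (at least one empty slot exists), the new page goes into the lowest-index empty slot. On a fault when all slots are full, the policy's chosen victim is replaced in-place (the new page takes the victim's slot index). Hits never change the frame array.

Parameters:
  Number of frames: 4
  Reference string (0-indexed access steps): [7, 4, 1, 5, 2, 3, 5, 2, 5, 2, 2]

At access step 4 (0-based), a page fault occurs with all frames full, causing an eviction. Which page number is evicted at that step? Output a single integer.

Answer: 7

Derivation:
Step 0: ref 7 -> FAULT, frames=[7,-,-,-]
Step 1: ref 4 -> FAULT, frames=[7,4,-,-]
Step 2: ref 1 -> FAULT, frames=[7,4,1,-]
Step 3: ref 5 -> FAULT, frames=[7,4,1,5]
Step 4: ref 2 -> FAULT, evict 7, frames=[2,4,1,5]
At step 4: evicted page 7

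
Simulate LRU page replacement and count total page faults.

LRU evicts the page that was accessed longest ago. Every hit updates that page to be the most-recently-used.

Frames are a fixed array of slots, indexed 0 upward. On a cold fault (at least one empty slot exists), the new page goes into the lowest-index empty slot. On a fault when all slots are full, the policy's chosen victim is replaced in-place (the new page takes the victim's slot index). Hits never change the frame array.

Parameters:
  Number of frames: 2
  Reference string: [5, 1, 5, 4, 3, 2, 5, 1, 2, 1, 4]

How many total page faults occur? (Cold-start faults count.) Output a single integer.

Step 0: ref 5 → FAULT, frames=[5,-]
Step 1: ref 1 → FAULT, frames=[5,1]
Step 2: ref 5 → HIT, frames=[5,1]
Step 3: ref 4 → FAULT (evict 1), frames=[5,4]
Step 4: ref 3 → FAULT (evict 5), frames=[3,4]
Step 5: ref 2 → FAULT (evict 4), frames=[3,2]
Step 6: ref 5 → FAULT (evict 3), frames=[5,2]
Step 7: ref 1 → FAULT (evict 2), frames=[5,1]
Step 8: ref 2 → FAULT (evict 5), frames=[2,1]
Step 9: ref 1 → HIT, frames=[2,1]
Step 10: ref 4 → FAULT (evict 2), frames=[4,1]
Total faults: 9

Answer: 9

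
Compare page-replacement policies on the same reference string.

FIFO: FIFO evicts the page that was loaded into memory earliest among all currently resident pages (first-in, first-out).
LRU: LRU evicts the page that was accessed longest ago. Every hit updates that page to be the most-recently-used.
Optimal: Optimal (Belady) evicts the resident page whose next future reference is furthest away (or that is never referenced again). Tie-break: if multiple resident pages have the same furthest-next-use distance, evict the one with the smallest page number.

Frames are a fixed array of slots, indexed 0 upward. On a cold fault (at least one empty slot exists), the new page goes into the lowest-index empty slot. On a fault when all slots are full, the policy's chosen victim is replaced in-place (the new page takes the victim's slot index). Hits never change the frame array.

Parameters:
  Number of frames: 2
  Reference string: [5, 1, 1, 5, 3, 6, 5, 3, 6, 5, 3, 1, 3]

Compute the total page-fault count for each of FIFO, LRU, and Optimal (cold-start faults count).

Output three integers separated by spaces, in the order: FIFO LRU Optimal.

Answer: 10 10 7

Derivation:
--- FIFO ---
  step 0: ref 5 -> FAULT, frames=[5,-] (faults so far: 1)
  step 1: ref 1 -> FAULT, frames=[5,1] (faults so far: 2)
  step 2: ref 1 -> HIT, frames=[5,1] (faults so far: 2)
  step 3: ref 5 -> HIT, frames=[5,1] (faults so far: 2)
  step 4: ref 3 -> FAULT, evict 5, frames=[3,1] (faults so far: 3)
  step 5: ref 6 -> FAULT, evict 1, frames=[3,6] (faults so far: 4)
  step 6: ref 5 -> FAULT, evict 3, frames=[5,6] (faults so far: 5)
  step 7: ref 3 -> FAULT, evict 6, frames=[5,3] (faults so far: 6)
  step 8: ref 6 -> FAULT, evict 5, frames=[6,3] (faults so far: 7)
  step 9: ref 5 -> FAULT, evict 3, frames=[6,5] (faults so far: 8)
  step 10: ref 3 -> FAULT, evict 6, frames=[3,5] (faults so far: 9)
  step 11: ref 1 -> FAULT, evict 5, frames=[3,1] (faults so far: 10)
  step 12: ref 3 -> HIT, frames=[3,1] (faults so far: 10)
  FIFO total faults: 10
--- LRU ---
  step 0: ref 5 -> FAULT, frames=[5,-] (faults so far: 1)
  step 1: ref 1 -> FAULT, frames=[5,1] (faults so far: 2)
  step 2: ref 1 -> HIT, frames=[5,1] (faults so far: 2)
  step 3: ref 5 -> HIT, frames=[5,1] (faults so far: 2)
  step 4: ref 3 -> FAULT, evict 1, frames=[5,3] (faults so far: 3)
  step 5: ref 6 -> FAULT, evict 5, frames=[6,3] (faults so far: 4)
  step 6: ref 5 -> FAULT, evict 3, frames=[6,5] (faults so far: 5)
  step 7: ref 3 -> FAULT, evict 6, frames=[3,5] (faults so far: 6)
  step 8: ref 6 -> FAULT, evict 5, frames=[3,6] (faults so far: 7)
  step 9: ref 5 -> FAULT, evict 3, frames=[5,6] (faults so far: 8)
  step 10: ref 3 -> FAULT, evict 6, frames=[5,3] (faults so far: 9)
  step 11: ref 1 -> FAULT, evict 5, frames=[1,3] (faults so far: 10)
  step 12: ref 3 -> HIT, frames=[1,3] (faults so far: 10)
  LRU total faults: 10
--- Optimal ---
  step 0: ref 5 -> FAULT, frames=[5,-] (faults so far: 1)
  step 1: ref 1 -> FAULT, frames=[5,1] (faults so far: 2)
  step 2: ref 1 -> HIT, frames=[5,1] (faults so far: 2)
  step 3: ref 5 -> HIT, frames=[5,1] (faults so far: 2)
  step 4: ref 3 -> FAULT, evict 1, frames=[5,3] (faults so far: 3)
  step 5: ref 6 -> FAULT, evict 3, frames=[5,6] (faults so far: 4)
  step 6: ref 5 -> HIT, frames=[5,6] (faults so far: 4)
  step 7: ref 3 -> FAULT, evict 5, frames=[3,6] (faults so far: 5)
  step 8: ref 6 -> HIT, frames=[3,6] (faults so far: 5)
  step 9: ref 5 -> FAULT, evict 6, frames=[3,5] (faults so far: 6)
  step 10: ref 3 -> HIT, frames=[3,5] (faults so far: 6)
  step 11: ref 1 -> FAULT, evict 5, frames=[3,1] (faults so far: 7)
  step 12: ref 3 -> HIT, frames=[3,1] (faults so far: 7)
  Optimal total faults: 7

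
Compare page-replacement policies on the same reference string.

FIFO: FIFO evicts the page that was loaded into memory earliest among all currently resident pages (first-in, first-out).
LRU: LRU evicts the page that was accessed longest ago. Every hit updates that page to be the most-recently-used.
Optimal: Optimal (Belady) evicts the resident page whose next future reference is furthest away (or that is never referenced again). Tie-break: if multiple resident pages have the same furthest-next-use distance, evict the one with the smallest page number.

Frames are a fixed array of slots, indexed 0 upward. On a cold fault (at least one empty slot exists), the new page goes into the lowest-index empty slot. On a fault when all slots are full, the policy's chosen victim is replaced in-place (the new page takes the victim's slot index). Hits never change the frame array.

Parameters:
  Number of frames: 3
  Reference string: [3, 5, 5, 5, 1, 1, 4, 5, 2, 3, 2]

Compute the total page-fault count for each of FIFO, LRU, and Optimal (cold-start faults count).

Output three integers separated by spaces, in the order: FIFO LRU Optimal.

--- FIFO ---
  step 0: ref 3 -> FAULT, frames=[3,-,-] (faults so far: 1)
  step 1: ref 5 -> FAULT, frames=[3,5,-] (faults so far: 2)
  step 2: ref 5 -> HIT, frames=[3,5,-] (faults so far: 2)
  step 3: ref 5 -> HIT, frames=[3,5,-] (faults so far: 2)
  step 4: ref 1 -> FAULT, frames=[3,5,1] (faults so far: 3)
  step 5: ref 1 -> HIT, frames=[3,5,1] (faults so far: 3)
  step 6: ref 4 -> FAULT, evict 3, frames=[4,5,1] (faults so far: 4)
  step 7: ref 5 -> HIT, frames=[4,5,1] (faults so far: 4)
  step 8: ref 2 -> FAULT, evict 5, frames=[4,2,1] (faults so far: 5)
  step 9: ref 3 -> FAULT, evict 1, frames=[4,2,3] (faults so far: 6)
  step 10: ref 2 -> HIT, frames=[4,2,3] (faults so far: 6)
  FIFO total faults: 6
--- LRU ---
  step 0: ref 3 -> FAULT, frames=[3,-,-] (faults so far: 1)
  step 1: ref 5 -> FAULT, frames=[3,5,-] (faults so far: 2)
  step 2: ref 5 -> HIT, frames=[3,5,-] (faults so far: 2)
  step 3: ref 5 -> HIT, frames=[3,5,-] (faults so far: 2)
  step 4: ref 1 -> FAULT, frames=[3,5,1] (faults so far: 3)
  step 5: ref 1 -> HIT, frames=[3,5,1] (faults so far: 3)
  step 6: ref 4 -> FAULT, evict 3, frames=[4,5,1] (faults so far: 4)
  step 7: ref 5 -> HIT, frames=[4,5,1] (faults so far: 4)
  step 8: ref 2 -> FAULT, evict 1, frames=[4,5,2] (faults so far: 5)
  step 9: ref 3 -> FAULT, evict 4, frames=[3,5,2] (faults so far: 6)
  step 10: ref 2 -> HIT, frames=[3,5,2] (faults so far: 6)
  LRU total faults: 6
--- Optimal ---
  step 0: ref 3 -> FAULT, frames=[3,-,-] (faults so far: 1)
  step 1: ref 5 -> FAULT, frames=[3,5,-] (faults so far: 2)
  step 2: ref 5 -> HIT, frames=[3,5,-] (faults so far: 2)
  step 3: ref 5 -> HIT, frames=[3,5,-] (faults so far: 2)
  step 4: ref 1 -> FAULT, frames=[3,5,1] (faults so far: 3)
  step 5: ref 1 -> HIT, frames=[3,5,1] (faults so far: 3)
  step 6: ref 4 -> FAULT, evict 1, frames=[3,5,4] (faults so far: 4)
  step 7: ref 5 -> HIT, frames=[3,5,4] (faults so far: 4)
  step 8: ref 2 -> FAULT, evict 4, frames=[3,5,2] (faults so far: 5)
  step 9: ref 3 -> HIT, frames=[3,5,2] (faults so far: 5)
  step 10: ref 2 -> HIT, frames=[3,5,2] (faults so far: 5)
  Optimal total faults: 5

Answer: 6 6 5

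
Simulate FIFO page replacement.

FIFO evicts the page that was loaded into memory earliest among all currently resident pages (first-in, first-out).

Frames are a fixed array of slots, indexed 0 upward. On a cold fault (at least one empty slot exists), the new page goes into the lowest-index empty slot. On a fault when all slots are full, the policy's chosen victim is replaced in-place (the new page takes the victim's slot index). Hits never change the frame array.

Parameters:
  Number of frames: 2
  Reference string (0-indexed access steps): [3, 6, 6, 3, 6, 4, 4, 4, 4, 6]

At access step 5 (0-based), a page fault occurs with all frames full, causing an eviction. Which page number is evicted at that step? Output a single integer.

Answer: 3

Derivation:
Step 0: ref 3 -> FAULT, frames=[3,-]
Step 1: ref 6 -> FAULT, frames=[3,6]
Step 2: ref 6 -> HIT, frames=[3,6]
Step 3: ref 3 -> HIT, frames=[3,6]
Step 4: ref 6 -> HIT, frames=[3,6]
Step 5: ref 4 -> FAULT, evict 3, frames=[4,6]
At step 5: evicted page 3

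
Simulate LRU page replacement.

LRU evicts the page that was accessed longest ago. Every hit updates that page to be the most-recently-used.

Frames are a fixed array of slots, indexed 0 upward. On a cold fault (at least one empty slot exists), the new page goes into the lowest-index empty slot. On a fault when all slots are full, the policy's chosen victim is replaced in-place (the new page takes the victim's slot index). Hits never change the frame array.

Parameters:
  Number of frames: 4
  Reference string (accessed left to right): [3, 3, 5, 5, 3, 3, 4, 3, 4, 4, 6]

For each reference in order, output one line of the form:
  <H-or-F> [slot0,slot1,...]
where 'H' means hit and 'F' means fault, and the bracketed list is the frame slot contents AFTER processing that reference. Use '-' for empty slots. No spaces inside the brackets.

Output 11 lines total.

F [3,-,-,-]
H [3,-,-,-]
F [3,5,-,-]
H [3,5,-,-]
H [3,5,-,-]
H [3,5,-,-]
F [3,5,4,-]
H [3,5,4,-]
H [3,5,4,-]
H [3,5,4,-]
F [3,5,4,6]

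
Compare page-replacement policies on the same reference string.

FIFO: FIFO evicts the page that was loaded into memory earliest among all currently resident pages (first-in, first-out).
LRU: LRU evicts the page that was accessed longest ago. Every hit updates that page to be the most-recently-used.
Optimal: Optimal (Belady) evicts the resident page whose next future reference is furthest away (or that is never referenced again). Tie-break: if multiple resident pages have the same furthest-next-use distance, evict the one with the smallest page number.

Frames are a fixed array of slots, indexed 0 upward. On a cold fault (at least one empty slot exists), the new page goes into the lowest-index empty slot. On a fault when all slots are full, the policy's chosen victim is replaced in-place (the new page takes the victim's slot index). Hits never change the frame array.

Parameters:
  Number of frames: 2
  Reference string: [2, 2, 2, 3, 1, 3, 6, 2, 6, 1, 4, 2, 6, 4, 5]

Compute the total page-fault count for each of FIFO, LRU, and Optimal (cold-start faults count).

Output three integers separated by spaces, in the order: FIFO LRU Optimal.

--- FIFO ---
  step 0: ref 2 -> FAULT, frames=[2,-] (faults so far: 1)
  step 1: ref 2 -> HIT, frames=[2,-] (faults so far: 1)
  step 2: ref 2 -> HIT, frames=[2,-] (faults so far: 1)
  step 3: ref 3 -> FAULT, frames=[2,3] (faults so far: 2)
  step 4: ref 1 -> FAULT, evict 2, frames=[1,3] (faults so far: 3)
  step 5: ref 3 -> HIT, frames=[1,3] (faults so far: 3)
  step 6: ref 6 -> FAULT, evict 3, frames=[1,6] (faults so far: 4)
  step 7: ref 2 -> FAULT, evict 1, frames=[2,6] (faults so far: 5)
  step 8: ref 6 -> HIT, frames=[2,6] (faults so far: 5)
  step 9: ref 1 -> FAULT, evict 6, frames=[2,1] (faults so far: 6)
  step 10: ref 4 -> FAULT, evict 2, frames=[4,1] (faults so far: 7)
  step 11: ref 2 -> FAULT, evict 1, frames=[4,2] (faults so far: 8)
  step 12: ref 6 -> FAULT, evict 4, frames=[6,2] (faults so far: 9)
  step 13: ref 4 -> FAULT, evict 2, frames=[6,4] (faults so far: 10)
  step 14: ref 5 -> FAULT, evict 6, frames=[5,4] (faults so far: 11)
  FIFO total faults: 11
--- LRU ---
  step 0: ref 2 -> FAULT, frames=[2,-] (faults so far: 1)
  step 1: ref 2 -> HIT, frames=[2,-] (faults so far: 1)
  step 2: ref 2 -> HIT, frames=[2,-] (faults so far: 1)
  step 3: ref 3 -> FAULT, frames=[2,3] (faults so far: 2)
  step 4: ref 1 -> FAULT, evict 2, frames=[1,3] (faults so far: 3)
  step 5: ref 3 -> HIT, frames=[1,3] (faults so far: 3)
  step 6: ref 6 -> FAULT, evict 1, frames=[6,3] (faults so far: 4)
  step 7: ref 2 -> FAULT, evict 3, frames=[6,2] (faults so far: 5)
  step 8: ref 6 -> HIT, frames=[6,2] (faults so far: 5)
  step 9: ref 1 -> FAULT, evict 2, frames=[6,1] (faults so far: 6)
  step 10: ref 4 -> FAULT, evict 6, frames=[4,1] (faults so far: 7)
  step 11: ref 2 -> FAULT, evict 1, frames=[4,2] (faults so far: 8)
  step 12: ref 6 -> FAULT, evict 4, frames=[6,2] (faults so far: 9)
  step 13: ref 4 -> FAULT, evict 2, frames=[6,4] (faults so far: 10)
  step 14: ref 5 -> FAULT, evict 6, frames=[5,4] (faults so far: 11)
  LRU total faults: 11
--- Optimal ---
  step 0: ref 2 -> FAULT, frames=[2,-] (faults so far: 1)
  step 1: ref 2 -> HIT, frames=[2,-] (faults so far: 1)
  step 2: ref 2 -> HIT, frames=[2,-] (faults so far: 1)
  step 3: ref 3 -> FAULT, frames=[2,3] (faults so far: 2)
  step 4: ref 1 -> FAULT, evict 2, frames=[1,3] (faults so far: 3)
  step 5: ref 3 -> HIT, frames=[1,3] (faults so far: 3)
  step 6: ref 6 -> FAULT, evict 3, frames=[1,6] (faults so far: 4)
  step 7: ref 2 -> FAULT, evict 1, frames=[2,6] (faults so far: 5)
  step 8: ref 6 -> HIT, frames=[2,6] (faults so far: 5)
  step 9: ref 1 -> FAULT, evict 6, frames=[2,1] (faults so far: 6)
  step 10: ref 4 -> FAULT, evict 1, frames=[2,4] (faults so far: 7)
  step 11: ref 2 -> HIT, frames=[2,4] (faults so far: 7)
  step 12: ref 6 -> FAULT, evict 2, frames=[6,4] (faults so far: 8)
  step 13: ref 4 -> HIT, frames=[6,4] (faults so far: 8)
  step 14: ref 5 -> FAULT, evict 4, frames=[6,5] (faults so far: 9)
  Optimal total faults: 9

Answer: 11 11 9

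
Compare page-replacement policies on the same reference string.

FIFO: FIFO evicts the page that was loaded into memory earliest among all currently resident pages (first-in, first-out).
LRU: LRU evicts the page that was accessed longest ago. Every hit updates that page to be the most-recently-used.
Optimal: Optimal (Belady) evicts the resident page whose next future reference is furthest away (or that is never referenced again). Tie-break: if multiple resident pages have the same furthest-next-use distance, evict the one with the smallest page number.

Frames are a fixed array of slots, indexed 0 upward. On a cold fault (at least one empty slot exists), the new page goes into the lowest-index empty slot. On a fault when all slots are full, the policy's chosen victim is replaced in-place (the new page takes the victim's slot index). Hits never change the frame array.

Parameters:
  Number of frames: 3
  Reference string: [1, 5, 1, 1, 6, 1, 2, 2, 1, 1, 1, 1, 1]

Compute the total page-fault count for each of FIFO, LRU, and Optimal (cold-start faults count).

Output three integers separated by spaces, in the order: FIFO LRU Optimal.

--- FIFO ---
  step 0: ref 1 -> FAULT, frames=[1,-,-] (faults so far: 1)
  step 1: ref 5 -> FAULT, frames=[1,5,-] (faults so far: 2)
  step 2: ref 1 -> HIT, frames=[1,5,-] (faults so far: 2)
  step 3: ref 1 -> HIT, frames=[1,5,-] (faults so far: 2)
  step 4: ref 6 -> FAULT, frames=[1,5,6] (faults so far: 3)
  step 5: ref 1 -> HIT, frames=[1,5,6] (faults so far: 3)
  step 6: ref 2 -> FAULT, evict 1, frames=[2,5,6] (faults so far: 4)
  step 7: ref 2 -> HIT, frames=[2,5,6] (faults so far: 4)
  step 8: ref 1 -> FAULT, evict 5, frames=[2,1,6] (faults so far: 5)
  step 9: ref 1 -> HIT, frames=[2,1,6] (faults so far: 5)
  step 10: ref 1 -> HIT, frames=[2,1,6] (faults so far: 5)
  step 11: ref 1 -> HIT, frames=[2,1,6] (faults so far: 5)
  step 12: ref 1 -> HIT, frames=[2,1,6] (faults so far: 5)
  FIFO total faults: 5
--- LRU ---
  step 0: ref 1 -> FAULT, frames=[1,-,-] (faults so far: 1)
  step 1: ref 5 -> FAULT, frames=[1,5,-] (faults so far: 2)
  step 2: ref 1 -> HIT, frames=[1,5,-] (faults so far: 2)
  step 3: ref 1 -> HIT, frames=[1,5,-] (faults so far: 2)
  step 4: ref 6 -> FAULT, frames=[1,5,6] (faults so far: 3)
  step 5: ref 1 -> HIT, frames=[1,5,6] (faults so far: 3)
  step 6: ref 2 -> FAULT, evict 5, frames=[1,2,6] (faults so far: 4)
  step 7: ref 2 -> HIT, frames=[1,2,6] (faults so far: 4)
  step 8: ref 1 -> HIT, frames=[1,2,6] (faults so far: 4)
  step 9: ref 1 -> HIT, frames=[1,2,6] (faults so far: 4)
  step 10: ref 1 -> HIT, frames=[1,2,6] (faults so far: 4)
  step 11: ref 1 -> HIT, frames=[1,2,6] (faults so far: 4)
  step 12: ref 1 -> HIT, frames=[1,2,6] (faults so far: 4)
  LRU total faults: 4
--- Optimal ---
  step 0: ref 1 -> FAULT, frames=[1,-,-] (faults so far: 1)
  step 1: ref 5 -> FAULT, frames=[1,5,-] (faults so far: 2)
  step 2: ref 1 -> HIT, frames=[1,5,-] (faults so far: 2)
  step 3: ref 1 -> HIT, frames=[1,5,-] (faults so far: 2)
  step 4: ref 6 -> FAULT, frames=[1,5,6] (faults so far: 3)
  step 5: ref 1 -> HIT, frames=[1,5,6] (faults so far: 3)
  step 6: ref 2 -> FAULT, evict 5, frames=[1,2,6] (faults so far: 4)
  step 7: ref 2 -> HIT, frames=[1,2,6] (faults so far: 4)
  step 8: ref 1 -> HIT, frames=[1,2,6] (faults so far: 4)
  step 9: ref 1 -> HIT, frames=[1,2,6] (faults so far: 4)
  step 10: ref 1 -> HIT, frames=[1,2,6] (faults so far: 4)
  step 11: ref 1 -> HIT, frames=[1,2,6] (faults so far: 4)
  step 12: ref 1 -> HIT, frames=[1,2,6] (faults so far: 4)
  Optimal total faults: 4

Answer: 5 4 4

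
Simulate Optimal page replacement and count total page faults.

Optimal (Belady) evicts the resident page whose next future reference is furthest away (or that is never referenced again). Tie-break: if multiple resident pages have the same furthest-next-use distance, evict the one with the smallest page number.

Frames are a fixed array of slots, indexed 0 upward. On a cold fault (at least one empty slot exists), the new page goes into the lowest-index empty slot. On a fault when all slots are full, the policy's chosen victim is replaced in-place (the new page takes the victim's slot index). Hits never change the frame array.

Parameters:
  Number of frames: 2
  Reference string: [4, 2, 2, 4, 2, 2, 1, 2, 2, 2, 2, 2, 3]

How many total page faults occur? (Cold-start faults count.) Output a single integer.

Step 0: ref 4 → FAULT, frames=[4,-]
Step 1: ref 2 → FAULT, frames=[4,2]
Step 2: ref 2 → HIT, frames=[4,2]
Step 3: ref 4 → HIT, frames=[4,2]
Step 4: ref 2 → HIT, frames=[4,2]
Step 5: ref 2 → HIT, frames=[4,2]
Step 6: ref 1 → FAULT (evict 4), frames=[1,2]
Step 7: ref 2 → HIT, frames=[1,2]
Step 8: ref 2 → HIT, frames=[1,2]
Step 9: ref 2 → HIT, frames=[1,2]
Step 10: ref 2 → HIT, frames=[1,2]
Step 11: ref 2 → HIT, frames=[1,2]
Step 12: ref 3 → FAULT (evict 1), frames=[3,2]
Total faults: 4

Answer: 4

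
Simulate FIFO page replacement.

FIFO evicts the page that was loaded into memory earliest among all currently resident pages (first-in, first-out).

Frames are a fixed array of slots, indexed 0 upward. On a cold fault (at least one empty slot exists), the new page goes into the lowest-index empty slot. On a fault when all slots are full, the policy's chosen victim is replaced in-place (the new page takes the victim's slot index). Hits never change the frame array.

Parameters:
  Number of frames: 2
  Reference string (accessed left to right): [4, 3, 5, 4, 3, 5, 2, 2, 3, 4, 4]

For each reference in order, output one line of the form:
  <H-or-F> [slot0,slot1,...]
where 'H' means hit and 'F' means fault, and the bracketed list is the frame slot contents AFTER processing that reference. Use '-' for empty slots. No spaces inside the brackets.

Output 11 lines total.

F [4,-]
F [4,3]
F [5,3]
F [5,4]
F [3,4]
F [3,5]
F [2,5]
H [2,5]
F [2,3]
F [4,3]
H [4,3]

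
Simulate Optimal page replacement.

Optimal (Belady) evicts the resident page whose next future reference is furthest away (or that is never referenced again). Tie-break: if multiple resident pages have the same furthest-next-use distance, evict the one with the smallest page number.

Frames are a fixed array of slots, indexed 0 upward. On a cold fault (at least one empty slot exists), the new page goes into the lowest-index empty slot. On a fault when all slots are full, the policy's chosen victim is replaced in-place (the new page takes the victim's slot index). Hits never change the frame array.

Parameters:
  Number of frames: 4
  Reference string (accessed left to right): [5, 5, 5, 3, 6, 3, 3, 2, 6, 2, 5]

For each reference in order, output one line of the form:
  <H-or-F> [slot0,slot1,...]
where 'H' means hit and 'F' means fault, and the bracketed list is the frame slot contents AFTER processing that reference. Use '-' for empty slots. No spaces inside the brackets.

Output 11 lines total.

F [5,-,-,-]
H [5,-,-,-]
H [5,-,-,-]
F [5,3,-,-]
F [5,3,6,-]
H [5,3,6,-]
H [5,3,6,-]
F [5,3,6,2]
H [5,3,6,2]
H [5,3,6,2]
H [5,3,6,2]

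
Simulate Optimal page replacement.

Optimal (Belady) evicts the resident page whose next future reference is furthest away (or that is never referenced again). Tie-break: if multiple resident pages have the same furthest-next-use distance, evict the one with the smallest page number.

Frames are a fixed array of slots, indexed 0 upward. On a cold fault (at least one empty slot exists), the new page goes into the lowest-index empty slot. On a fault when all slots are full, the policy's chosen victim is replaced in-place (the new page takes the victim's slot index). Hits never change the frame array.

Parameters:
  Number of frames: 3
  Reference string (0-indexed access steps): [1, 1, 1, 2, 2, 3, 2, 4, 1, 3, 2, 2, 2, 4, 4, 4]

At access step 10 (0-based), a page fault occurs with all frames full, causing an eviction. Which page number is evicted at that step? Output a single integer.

Step 0: ref 1 -> FAULT, frames=[1,-,-]
Step 1: ref 1 -> HIT, frames=[1,-,-]
Step 2: ref 1 -> HIT, frames=[1,-,-]
Step 3: ref 2 -> FAULT, frames=[1,2,-]
Step 4: ref 2 -> HIT, frames=[1,2,-]
Step 5: ref 3 -> FAULT, frames=[1,2,3]
Step 6: ref 2 -> HIT, frames=[1,2,3]
Step 7: ref 4 -> FAULT, evict 2, frames=[1,4,3]
Step 8: ref 1 -> HIT, frames=[1,4,3]
Step 9: ref 3 -> HIT, frames=[1,4,3]
Step 10: ref 2 -> FAULT, evict 1, frames=[2,4,3]
At step 10: evicted page 1

Answer: 1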